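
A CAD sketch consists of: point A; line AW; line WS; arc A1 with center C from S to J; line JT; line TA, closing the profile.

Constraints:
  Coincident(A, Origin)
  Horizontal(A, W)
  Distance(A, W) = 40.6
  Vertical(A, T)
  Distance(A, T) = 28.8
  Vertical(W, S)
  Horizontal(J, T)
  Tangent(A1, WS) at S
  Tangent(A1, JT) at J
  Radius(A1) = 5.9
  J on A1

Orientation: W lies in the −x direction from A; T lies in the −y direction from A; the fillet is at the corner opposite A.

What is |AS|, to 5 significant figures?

46.613

A is at the origin; AW is horizontal with |AW| = 40.6 and W on the −x side, so W = (-40.600, 0.0000). A and T share the same x with |AT| = 28.8 and T on the −y side, so T = (0.0000, -28.800). The virtual corner opposite A is at (-40.600, -28.800). Since A1 is tangent to WS there, CS ⟂ WS and the tangent condition forces CJ to be normal to JT, with radius 5.9, so the center C sits 5.9 in from both sides at C = (-34.700, -22.900). That places the tangent points at S = (-40.600, -22.900) on WS and J = (-34.700, -28.800) on JT. Then |AS| = |S − A| = 46.613.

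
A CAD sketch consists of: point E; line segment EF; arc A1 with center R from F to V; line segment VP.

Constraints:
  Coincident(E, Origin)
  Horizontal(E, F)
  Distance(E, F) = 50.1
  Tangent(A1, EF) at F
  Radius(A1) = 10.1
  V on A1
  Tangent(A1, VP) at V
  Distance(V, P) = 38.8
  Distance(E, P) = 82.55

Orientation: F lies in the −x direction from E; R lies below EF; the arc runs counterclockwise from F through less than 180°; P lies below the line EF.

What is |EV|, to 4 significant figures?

60.43

Checks: |RV| = 10.10 ✓; ∠(RV, VP) = 90.00° ✓; |VP| = 38.80 ✓; |EP| = 82.55 ✓.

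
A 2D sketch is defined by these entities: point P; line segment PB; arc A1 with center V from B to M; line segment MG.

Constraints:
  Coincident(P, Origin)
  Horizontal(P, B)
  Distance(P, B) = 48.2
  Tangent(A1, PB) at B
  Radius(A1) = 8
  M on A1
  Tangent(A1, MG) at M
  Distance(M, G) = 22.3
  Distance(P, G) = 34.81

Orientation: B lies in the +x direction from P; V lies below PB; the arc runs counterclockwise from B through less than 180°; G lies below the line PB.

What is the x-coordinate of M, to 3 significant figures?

41.9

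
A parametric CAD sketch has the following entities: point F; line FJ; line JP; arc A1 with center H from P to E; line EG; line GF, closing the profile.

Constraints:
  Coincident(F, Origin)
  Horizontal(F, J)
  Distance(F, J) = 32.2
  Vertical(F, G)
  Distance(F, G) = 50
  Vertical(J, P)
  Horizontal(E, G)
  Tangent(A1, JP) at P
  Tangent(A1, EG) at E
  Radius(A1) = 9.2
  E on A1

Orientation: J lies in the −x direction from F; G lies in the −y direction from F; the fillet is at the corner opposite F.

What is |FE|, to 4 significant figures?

55.04

F is at the origin; F and J share the same y with |FJ| = 32.2 and J on the −x side, so J = (-32.20, 0.000). FG is vertical with |FG| = 50.0 and G on the −y side, so G = (0.000, -50.00). The virtual corner opposite F is at (-32.20, -50.00). Since A1 is tangent to JP there, HP ⟂ JP and tangency of A1 to EG means the radius HE is perpendicular to EG, with radius 9.2, so the center H sits 9.2 in from both sides at H = (-23.00, -40.80). That places the tangent points at P = (-32.20, -40.80) on JP and E = (-23.00, -50.00) on EG. Then |FE| = |E − F| = 55.04.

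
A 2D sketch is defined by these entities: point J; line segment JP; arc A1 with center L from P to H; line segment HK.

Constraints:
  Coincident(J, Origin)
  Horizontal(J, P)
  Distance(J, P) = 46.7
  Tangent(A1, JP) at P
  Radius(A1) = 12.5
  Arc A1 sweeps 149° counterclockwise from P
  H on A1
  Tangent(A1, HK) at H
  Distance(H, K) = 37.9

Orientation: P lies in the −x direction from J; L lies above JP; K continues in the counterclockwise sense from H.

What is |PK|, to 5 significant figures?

50.048

On A1, P sits at bearing -90° from L; a 149° counterclockwise sweep puts H at bearing 59°, so H = L + 12.5·(cos 59°, sin 59°) = (-40.262, 23.215). A1 meets HK tangentially, so LH is at right angles to HK, so HK runs along (−sin 59°, cos 59°); with |HK| = 37.9, K = (-72.749, 42.735). Then |PK| = |K − P| = 50.048.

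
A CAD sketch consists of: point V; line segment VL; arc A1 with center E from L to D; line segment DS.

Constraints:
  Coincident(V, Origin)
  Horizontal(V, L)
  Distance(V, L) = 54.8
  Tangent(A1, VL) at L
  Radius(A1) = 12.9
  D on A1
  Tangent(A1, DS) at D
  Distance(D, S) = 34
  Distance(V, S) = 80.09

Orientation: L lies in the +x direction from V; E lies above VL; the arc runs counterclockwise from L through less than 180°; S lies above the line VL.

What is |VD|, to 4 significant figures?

69.11

V is at the origin; V and L share the same y with |VL| = 54.8 and L on the +x side, so L = (54.80, 0.000). Since A1 is tangent to VL there, EL ⟂ VL, so E = L + (0, 12.9) = (54.80, 12.90). Since ED ⟂ DS (tangency), |ES| = √(12.9² + 34.0²) = 36.36 regardless of where D sits on A1. So S lies on both circle(V, 80.09) and circle(E, 36.36); the above-VL intersection is S = (64.06, 48.07). D is the foot of the tangent from S: D = (67.63, 14.25).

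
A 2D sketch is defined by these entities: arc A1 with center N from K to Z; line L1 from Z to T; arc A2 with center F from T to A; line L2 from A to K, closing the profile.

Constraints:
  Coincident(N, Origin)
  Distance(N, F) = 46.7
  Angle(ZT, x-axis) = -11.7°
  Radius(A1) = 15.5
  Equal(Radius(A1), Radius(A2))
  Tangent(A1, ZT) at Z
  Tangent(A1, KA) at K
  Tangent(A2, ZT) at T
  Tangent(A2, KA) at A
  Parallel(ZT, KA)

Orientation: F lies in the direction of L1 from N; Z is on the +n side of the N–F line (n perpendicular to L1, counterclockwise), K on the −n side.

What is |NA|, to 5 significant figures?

49.205

Tangency of A1 to both parallel lines with radius 15.5 puts Z and K at N ± 15.5·n: Z = (3.1432, 15.178), K = (-3.1432, -15.178). Equal radii place T and A the same way about F: T = F + 15.5·n = (48.873, 5.7078), A = F − 15.5·n = (42.587, -24.648). Then |NA| = |A − N| = 49.205.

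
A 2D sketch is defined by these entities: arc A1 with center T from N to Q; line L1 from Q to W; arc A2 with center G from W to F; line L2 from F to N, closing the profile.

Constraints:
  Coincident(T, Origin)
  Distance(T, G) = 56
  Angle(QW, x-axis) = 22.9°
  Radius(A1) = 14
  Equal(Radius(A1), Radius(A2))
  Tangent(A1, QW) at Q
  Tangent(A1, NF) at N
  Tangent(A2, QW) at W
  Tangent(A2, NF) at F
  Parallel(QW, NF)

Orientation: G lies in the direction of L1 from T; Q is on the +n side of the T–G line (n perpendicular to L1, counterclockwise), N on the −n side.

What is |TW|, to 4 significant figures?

57.72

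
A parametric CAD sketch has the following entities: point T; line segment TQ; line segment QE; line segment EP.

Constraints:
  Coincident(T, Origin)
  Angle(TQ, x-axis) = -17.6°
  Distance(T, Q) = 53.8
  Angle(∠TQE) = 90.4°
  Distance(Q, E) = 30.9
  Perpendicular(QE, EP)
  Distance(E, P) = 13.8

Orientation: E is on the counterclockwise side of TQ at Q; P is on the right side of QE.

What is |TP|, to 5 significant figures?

74.483

T is at the origin; TQ runs at -17.6° with length 53.8, so Q = 53.8·(cos -17.6°, sin -17.6°) = (51.282, -16.268). ∠TQE = 90.4°, so QE runs at -17.6° + (180° − 90.4°) = 72.000° from the x-axis; with |QE| = 30.9, E = Q + 30.9·(cos 72.000°, sin 72.000°) = (60.830, 13.120). QE ⟂ EP; with |EP| = 13.8 on the right of QE, P = E + 13.8·(0.95106, -0.30902) = (73.955, 8.8557). Then |TP| = |P − T| = 74.483.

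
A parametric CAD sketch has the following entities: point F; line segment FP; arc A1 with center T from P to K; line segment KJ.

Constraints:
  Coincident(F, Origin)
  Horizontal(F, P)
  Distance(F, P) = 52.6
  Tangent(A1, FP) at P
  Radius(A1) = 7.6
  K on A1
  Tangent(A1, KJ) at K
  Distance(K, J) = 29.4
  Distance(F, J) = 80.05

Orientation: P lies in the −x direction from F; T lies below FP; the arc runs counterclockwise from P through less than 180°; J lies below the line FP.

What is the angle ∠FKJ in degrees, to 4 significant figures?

126.2°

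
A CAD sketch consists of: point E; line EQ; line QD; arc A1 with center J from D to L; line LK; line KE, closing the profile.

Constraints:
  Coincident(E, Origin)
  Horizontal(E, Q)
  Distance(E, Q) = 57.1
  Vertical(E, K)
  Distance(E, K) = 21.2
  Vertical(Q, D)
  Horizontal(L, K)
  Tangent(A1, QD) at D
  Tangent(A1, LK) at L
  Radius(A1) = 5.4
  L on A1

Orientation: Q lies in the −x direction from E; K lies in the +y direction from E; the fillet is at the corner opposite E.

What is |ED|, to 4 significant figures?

59.25

E is at the origin; EQ is horizontal with |EQ| = 57.1 and Q on the −x side, so Q = (-57.10, 0.000). E and K share the same x with |EK| = 21.2 and K on the +y side, so K = (0.000, 21.20). The virtual corner opposite E is at (-57.10, 21.20). A1 meets QD tangentially, so JD is at right angles to QD and tangency of A1 to LK means the radius JL is perpendicular to LK, with radius 5.4, so the center J sits 5.4 in from both sides at J = (-51.70, 15.80). That places the tangent points at D = (-57.10, 15.80) on QD and L = (-51.70, 21.20) on LK. Then |ED| = |D − E| = 59.25.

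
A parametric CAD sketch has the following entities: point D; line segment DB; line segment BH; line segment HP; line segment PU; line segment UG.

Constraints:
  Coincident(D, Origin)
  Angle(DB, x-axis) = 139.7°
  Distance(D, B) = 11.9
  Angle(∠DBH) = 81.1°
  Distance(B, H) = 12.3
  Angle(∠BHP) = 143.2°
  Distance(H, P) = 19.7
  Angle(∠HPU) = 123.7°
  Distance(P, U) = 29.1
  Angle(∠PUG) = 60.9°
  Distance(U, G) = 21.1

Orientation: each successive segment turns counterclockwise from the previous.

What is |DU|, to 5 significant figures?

38.144

D is at the origin; DB runs at 139.7° with length 11.9, so B = (-9.0758, 7.6968). ∠DBH = 81.1° gives BH at -121.40° from the x-axis; with |BH| = 12.3, H = (-15.484, -2.8019). ∠BHP = 143.2° gives HP at -84.600° from the x-axis; with |HP| = 19.7, P = (-13.630, -22.414). ∠HPU = 123.7° gives PU at -28.300° from the x-axis; with |PU| = 29.1, U = (11.992, -36.210). Then |DU| = |U − D| = 38.144.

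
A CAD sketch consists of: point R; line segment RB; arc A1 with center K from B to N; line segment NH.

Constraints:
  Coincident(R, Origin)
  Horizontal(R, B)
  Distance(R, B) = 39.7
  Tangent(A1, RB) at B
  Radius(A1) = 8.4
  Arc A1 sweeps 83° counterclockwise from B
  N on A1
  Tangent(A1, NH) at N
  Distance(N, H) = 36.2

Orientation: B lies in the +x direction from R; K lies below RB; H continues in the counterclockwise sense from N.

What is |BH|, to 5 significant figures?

45.144

R is at the origin; RB is horizontal with |RB| = 39.7 and B on the +x side, so B = (39.700, 0.0000). The tangent condition forces KB to be normal to RB, so K = B + (0, -8.4) = (39.700, -8.4000). On A1, B sits at bearing 90° from K; an 83° counterclockwise sweep puts N at bearing 173°, so N = K + 8.4·(cos 173°, sin 173°) = (31.363, -7.3763). A1 meets NH tangentially, so KN is at right angles to NH, so NH runs along (−sin 173°, cos 173°); with |NH| = 36.2, H = (26.951, -43.306). Then |BH| = |H − B| = 45.144.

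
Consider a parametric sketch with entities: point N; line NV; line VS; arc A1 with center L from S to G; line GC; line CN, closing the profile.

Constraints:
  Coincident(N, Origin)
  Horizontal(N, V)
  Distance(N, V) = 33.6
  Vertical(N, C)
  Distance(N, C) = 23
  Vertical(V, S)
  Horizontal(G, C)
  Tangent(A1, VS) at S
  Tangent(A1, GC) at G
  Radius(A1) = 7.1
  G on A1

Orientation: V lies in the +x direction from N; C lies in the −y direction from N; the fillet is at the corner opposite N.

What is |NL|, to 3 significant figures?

30.9

N is at the origin; N and V share the same y with |NV| = 33.6 and V on the +x side, so V = (33.6, 0.00). N and C share the same x with |NC| = 23.0 and C on the −y side, so C = (0.00, -23.0). The virtual corner opposite N is at (33.6, -23.0). A1 meets VS tangentially, so LS is at right angles to VS and tangency of A1 to GC means the radius LG is perpendicular to GC, with radius 7.1, so the center L sits 7.1 in from both sides at L = (26.5, -15.9). Then |NL| = |L − N| = 30.9.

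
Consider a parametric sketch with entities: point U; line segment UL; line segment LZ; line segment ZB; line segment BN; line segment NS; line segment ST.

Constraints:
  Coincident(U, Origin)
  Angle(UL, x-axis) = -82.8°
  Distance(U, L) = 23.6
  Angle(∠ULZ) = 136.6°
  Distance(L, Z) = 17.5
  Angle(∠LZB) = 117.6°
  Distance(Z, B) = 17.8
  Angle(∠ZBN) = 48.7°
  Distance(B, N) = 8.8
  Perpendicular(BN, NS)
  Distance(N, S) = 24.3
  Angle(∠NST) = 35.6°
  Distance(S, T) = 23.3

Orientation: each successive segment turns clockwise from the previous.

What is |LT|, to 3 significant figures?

33.7

U is at the origin; UL runs at -82.8° with length 23.6, so L = (2.96, -23.4). ∠ULZ = 136.6° gives LZ at -126° from the x-axis; with |LZ| = 17.5, Z = (-7.38, -37.5). ∠LZB = 117.6° gives ZB at 171° from the x-axis; with |ZB| = 17.8, B = (-25.0, -34.9). ∠ZBN = 48.7° gives BN at 40.1° from the x-axis; with |BN| = 8.8, N = (-18.2, -29.2). The perpendicularity gives NS at right angles to BN, so NS runs at -49.9°; with |NS| = 24.3, S = (-2.59, -47.8). ∠NST = 35.6° gives ST at 166° from the x-axis; with |ST| = 23.3, T = (-25.2, -42.0). Then |LT| = |T − L| = 33.7.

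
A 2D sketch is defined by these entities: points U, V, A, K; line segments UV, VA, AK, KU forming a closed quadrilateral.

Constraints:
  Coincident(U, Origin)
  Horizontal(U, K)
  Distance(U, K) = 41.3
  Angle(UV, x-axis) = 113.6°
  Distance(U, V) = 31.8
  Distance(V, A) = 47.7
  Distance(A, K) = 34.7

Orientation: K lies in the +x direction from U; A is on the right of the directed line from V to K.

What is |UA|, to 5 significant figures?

16.107

Checks: UV at 113.6° ✓; |VA| = 47.70 ✓; |AK| = 34.70 ✓.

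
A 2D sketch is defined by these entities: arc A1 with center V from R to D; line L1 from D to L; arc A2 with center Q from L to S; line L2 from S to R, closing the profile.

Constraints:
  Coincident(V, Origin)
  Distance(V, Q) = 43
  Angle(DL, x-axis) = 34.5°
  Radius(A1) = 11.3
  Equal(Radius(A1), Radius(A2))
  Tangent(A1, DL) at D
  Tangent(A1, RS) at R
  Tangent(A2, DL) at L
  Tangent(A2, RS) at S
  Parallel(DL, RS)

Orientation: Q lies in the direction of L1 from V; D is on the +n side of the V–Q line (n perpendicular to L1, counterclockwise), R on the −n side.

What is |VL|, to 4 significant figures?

44.46

The slot axis is L1's direction at 34.5°, so u = (cos 34.5°, sin 34.5°) = (0.8241, 0.5664) and n = (−sin 34.5°, cos 34.5°) = (-0.5664, 0.8241). V is at the origin and Q lies 43.0 along u from V, so Q = 43.0·u = (35.44, 24.36). Tangency of A1 to both parallel lines with radius 11.3 puts D and R at V ± 11.3·n: D = (-6.400, 9.313), R = (6.400, -9.313). Equal radii place L and S the same way about Q: L = Q + 11.3·n = (29.04, 33.67), S = Q − 11.3·n = (41.84, 15.04). Then |VL| = |L − V| = 44.46.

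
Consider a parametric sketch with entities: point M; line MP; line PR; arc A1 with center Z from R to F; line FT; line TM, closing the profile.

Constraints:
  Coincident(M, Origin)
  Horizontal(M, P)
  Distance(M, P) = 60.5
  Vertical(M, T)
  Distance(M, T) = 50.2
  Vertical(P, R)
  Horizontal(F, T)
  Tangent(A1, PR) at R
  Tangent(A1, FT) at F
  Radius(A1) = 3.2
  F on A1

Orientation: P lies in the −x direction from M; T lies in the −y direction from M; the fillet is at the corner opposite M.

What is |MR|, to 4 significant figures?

76.61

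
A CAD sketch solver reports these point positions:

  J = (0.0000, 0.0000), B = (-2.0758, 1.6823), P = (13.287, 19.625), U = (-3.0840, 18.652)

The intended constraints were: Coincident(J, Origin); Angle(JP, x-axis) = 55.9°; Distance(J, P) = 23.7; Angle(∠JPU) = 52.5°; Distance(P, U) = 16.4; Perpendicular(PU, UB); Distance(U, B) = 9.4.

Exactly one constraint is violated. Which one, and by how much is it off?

Distance(U, B) = 9.4 — off by 7.60.

J = (0.00, 0.00) ✓; JP at 55.90° ✓; |JP| = 23.70 ✓; ∠JPU = 52.50° ✓; |PU| = 16.40 ✓; ∠(PU, UB) = 90.00° ✓; |UB| = 17.00 ✗.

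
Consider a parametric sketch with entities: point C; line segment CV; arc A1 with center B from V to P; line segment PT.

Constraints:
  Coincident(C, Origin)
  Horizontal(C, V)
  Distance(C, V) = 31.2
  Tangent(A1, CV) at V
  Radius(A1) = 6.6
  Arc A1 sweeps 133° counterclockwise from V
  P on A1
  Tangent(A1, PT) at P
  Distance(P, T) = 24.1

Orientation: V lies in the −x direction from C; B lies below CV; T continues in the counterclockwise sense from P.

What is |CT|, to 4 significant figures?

34.77

C is at the origin; C and V share the same y with |CV| = 31.2 and V on the −x side, so V = (-31.20, 0.000). A1 meets CV tangentially, so BV is at right angles to CV, so B = V + (0, -6.6) = (-31.20, -6.600). On A1, V sits at bearing 90° from B; a 133° counterclockwise sweep puts P at bearing 223°, so P = B + 6.6·(cos 223°, sin 223°) = (-36.03, -11.10). The tangent condition forces BP to be normal to PT, so PT runs along (−sin 223°, cos 223°); with |PT| = 24.1, T = (-19.59, -28.73). Then |CT| = |T − C| = 34.77.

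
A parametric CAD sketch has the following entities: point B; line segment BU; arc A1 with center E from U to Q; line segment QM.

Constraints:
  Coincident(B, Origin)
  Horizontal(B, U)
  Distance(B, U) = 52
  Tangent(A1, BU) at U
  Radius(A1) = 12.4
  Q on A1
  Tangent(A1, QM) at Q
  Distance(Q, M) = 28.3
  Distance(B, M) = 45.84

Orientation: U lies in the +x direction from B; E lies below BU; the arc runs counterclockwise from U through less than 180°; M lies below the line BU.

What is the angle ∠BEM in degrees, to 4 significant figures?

58.80°

Checks: |EQ| = 12.40 ✓; ∠(EQ, QM) = 90.00° ✓; |QM| = 28.30 ✓; |BM| = 45.84 ✓.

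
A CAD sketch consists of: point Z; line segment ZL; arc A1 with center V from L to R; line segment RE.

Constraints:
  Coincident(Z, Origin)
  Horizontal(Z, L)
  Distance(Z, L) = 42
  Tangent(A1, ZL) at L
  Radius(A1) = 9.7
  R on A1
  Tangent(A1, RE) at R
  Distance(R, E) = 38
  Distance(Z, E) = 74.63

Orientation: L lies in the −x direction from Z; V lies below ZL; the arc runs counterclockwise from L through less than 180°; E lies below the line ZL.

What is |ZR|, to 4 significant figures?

52.02

Z is at the origin; Z and L share the same y with |ZL| = 42.0 and L on the −x side, so L = (-42.00, 0.000). Since A1 is tangent to ZL there, VL ⟂ ZL, so V = L + (0, -9.7) = (-42.00, -9.700). Since VR ⟂ RE (tangency), |VE| = √(9.7² + 38.0²) = 39.22 regardless of where R sits on A1. So E lies on both circle(Z, 74.63) and circle(V, 39.22); the below-ZL intersection is E = (-59.80, -44.64). R is the foot of the tangent from E: R = (-51.46, -7.571).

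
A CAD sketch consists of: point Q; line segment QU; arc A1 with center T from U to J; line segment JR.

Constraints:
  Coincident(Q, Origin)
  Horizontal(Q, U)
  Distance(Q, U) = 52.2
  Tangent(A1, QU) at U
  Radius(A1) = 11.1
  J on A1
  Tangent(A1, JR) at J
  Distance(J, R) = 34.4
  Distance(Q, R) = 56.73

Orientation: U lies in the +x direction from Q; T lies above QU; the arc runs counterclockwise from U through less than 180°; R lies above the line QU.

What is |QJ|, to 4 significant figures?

63.06

Checks: |TU| = 11.10 ✓; |TJ| = 11.10 ✓; ∠(TJ, JR) = 90.00° ✓; |JR| = 34.40 ✓; |QR| = 56.73 ✓.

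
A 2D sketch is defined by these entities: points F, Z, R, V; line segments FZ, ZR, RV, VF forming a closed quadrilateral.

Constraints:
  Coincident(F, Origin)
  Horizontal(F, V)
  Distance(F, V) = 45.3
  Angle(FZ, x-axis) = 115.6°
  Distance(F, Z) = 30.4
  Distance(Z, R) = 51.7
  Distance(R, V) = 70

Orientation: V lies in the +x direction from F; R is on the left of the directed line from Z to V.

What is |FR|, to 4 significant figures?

69.24

F is at the origin; F and V share the same y with |FV| = 45.3 and V in +x, so V = (45.3, 0). FZ runs at 115.6° with |FZ| = 30.4, so Z = (-13.14, 27.42). R is determined by |ZR| = 51.7 and |RV| = 70.0 together: it lies at the intersection of circle(Z, 51.7) and circle(V, 70.0). With |ZV| = 64.55, the foot of the radical line on ZV is 15.02 from Z and the perpendicular offset is √(51.7² − 15.02²) = 49.47. Taking the left-of-ZV solution: R = (21.48, 65.82).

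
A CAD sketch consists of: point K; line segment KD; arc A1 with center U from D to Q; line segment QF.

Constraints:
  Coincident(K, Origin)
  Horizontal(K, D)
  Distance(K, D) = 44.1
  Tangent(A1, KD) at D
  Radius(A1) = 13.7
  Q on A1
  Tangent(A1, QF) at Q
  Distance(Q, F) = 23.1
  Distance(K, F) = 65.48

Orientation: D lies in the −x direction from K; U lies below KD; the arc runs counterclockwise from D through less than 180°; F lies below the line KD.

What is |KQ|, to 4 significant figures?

59.84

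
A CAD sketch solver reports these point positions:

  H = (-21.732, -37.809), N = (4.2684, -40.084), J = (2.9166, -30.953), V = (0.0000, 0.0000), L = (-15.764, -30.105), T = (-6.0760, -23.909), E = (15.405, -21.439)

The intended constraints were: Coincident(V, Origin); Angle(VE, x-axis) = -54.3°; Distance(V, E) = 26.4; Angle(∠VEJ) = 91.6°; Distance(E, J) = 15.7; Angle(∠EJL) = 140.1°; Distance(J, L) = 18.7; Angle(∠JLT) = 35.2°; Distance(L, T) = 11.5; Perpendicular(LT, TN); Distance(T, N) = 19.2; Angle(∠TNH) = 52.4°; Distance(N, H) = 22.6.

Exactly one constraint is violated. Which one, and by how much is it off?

Distance(N, H) = 22.6 — off by 3.50.

V = (0.00, 0.00) ✓; VE at -54.30° ✓; |VE| = 26.40 ✓; ∠VEJ = 91.60° ✓; |EJ| = 15.70 ✓; ∠EJL = 140.1° ✓; |JL| = 18.70 ✓; ∠JLT = 35.20° ✓; |LT| = 11.50 ✓; ∠(LT, TN) = 90.00° ✓; |TN| = 19.20 ✓; ∠TNH = 52.40° ✓; |NH| = 26.10 ✗.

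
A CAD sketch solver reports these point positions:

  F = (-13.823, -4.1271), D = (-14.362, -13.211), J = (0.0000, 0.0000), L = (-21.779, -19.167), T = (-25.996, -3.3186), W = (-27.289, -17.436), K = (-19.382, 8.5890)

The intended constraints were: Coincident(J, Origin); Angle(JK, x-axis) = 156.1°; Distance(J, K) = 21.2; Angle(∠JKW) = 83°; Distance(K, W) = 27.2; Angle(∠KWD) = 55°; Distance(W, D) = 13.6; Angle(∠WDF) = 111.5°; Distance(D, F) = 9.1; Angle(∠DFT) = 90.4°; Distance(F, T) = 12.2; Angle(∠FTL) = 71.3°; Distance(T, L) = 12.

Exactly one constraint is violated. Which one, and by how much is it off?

Distance(T, L) = 12 — off by 4.40.

J = (0.00, 0.00) ✓; JK at 156.1° ✓; |JK| = 21.20 ✓; ∠JKW = 83.00° ✓; |KW| = 27.20 ✓; ∠KWD = 55.00° ✓; |WD| = 13.60 ✓; ∠WDF = 111.5° ✓; |DF| = 9.100 ✓; ∠DFT = 90.40° ✓; |FT| = 12.20 ✓; ∠FTL = 71.30° ✓; |TL| = 16.40 ✗.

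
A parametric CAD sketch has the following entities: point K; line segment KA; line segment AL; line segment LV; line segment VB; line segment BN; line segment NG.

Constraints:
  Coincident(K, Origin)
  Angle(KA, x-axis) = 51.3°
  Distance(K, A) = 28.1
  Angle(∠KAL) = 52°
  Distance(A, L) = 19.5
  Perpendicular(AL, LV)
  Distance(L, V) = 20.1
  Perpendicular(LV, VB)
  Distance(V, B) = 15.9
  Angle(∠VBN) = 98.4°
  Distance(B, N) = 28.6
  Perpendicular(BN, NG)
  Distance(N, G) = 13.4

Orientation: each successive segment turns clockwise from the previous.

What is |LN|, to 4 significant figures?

21.69

LV ⟂ VB, so VB runs at 103.3°; with |VB| = 15.9, B = (-1.163, 13.80). ∠VBN = 98.4° gives BN at 21.70° from the x-axis; with |BN| = 28.6, N = (25.41, 24.38). Then |LN| = |N − L| = 21.69.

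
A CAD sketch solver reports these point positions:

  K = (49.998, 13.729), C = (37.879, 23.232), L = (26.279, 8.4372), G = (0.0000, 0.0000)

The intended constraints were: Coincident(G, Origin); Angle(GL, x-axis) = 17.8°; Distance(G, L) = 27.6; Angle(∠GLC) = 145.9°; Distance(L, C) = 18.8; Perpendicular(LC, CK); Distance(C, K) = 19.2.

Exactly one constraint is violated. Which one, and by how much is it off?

Distance(C, K) = 19.2 — off by 3.80.

G = (0.00, 0.00) ✓; GL at 17.80° ✓; |GL| = 27.60 ✓; ∠GLC = 145.9° ✓; |LC| = 18.80 ✓; ∠(LC, CK) = 90.00° ✓; |CK| = 15.40 ✗.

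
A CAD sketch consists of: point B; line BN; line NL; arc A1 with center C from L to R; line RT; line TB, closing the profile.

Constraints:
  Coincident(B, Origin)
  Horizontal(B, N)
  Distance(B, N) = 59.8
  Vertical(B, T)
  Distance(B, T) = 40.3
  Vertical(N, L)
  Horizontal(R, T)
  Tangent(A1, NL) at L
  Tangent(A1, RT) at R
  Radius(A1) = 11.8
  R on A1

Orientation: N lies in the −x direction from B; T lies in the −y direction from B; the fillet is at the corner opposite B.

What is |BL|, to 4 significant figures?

66.24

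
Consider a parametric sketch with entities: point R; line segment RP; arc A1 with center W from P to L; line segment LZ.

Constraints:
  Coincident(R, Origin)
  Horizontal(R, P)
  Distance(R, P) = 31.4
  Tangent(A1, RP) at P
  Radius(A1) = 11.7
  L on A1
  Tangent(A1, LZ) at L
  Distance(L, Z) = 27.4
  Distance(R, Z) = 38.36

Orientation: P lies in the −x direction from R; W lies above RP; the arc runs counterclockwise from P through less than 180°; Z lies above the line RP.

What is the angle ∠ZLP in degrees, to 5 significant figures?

141.49°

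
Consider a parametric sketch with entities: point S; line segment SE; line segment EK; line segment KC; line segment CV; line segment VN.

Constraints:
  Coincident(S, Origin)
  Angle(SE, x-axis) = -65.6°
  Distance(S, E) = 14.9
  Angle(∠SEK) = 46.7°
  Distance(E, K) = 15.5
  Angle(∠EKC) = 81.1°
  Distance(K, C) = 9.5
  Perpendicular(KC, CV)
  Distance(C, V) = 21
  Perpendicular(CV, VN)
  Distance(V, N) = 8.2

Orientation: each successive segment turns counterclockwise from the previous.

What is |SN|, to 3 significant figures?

20.2

S is at the origin; SE runs at -65.6° with length 14.9, so E = (6.16, -13.6). ∠SEK = 46.7° gives EK at 67.7° from the x-axis; with |EK| = 15.5, K = (12.0, 0.772). ∠EKC = 81.1° gives KC at 167° from the x-axis; with |KC| = 9.5, C = (2.80, 2.97). The perpendicularity gives CV at right angles to KC, so CV runs at -103°; with |CV| = 21.0, V = (-2.07, -17.5). The perpendicularity gives VN at right angles to CV, so VN runs at -13.4°; with |VN| = 8.2, N = (5.91, -19.4). Then |SN| = |N − S| = 20.2.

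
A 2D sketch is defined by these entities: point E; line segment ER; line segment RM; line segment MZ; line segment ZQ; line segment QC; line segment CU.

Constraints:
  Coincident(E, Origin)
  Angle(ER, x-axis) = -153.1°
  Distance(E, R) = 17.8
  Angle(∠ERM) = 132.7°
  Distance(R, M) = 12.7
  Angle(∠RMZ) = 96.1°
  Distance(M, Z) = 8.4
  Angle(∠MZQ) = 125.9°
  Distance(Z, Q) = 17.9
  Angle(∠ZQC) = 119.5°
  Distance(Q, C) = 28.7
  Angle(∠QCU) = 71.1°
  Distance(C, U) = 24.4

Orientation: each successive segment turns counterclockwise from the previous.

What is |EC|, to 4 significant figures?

14.97

∠MZQ = 125.9° gives ZQ at 32.20° from the x-axis; with |ZQ| = 17.9, Q = (3.609, -13.87). ∠ZQC = 119.5° gives QC at 92.70° from the x-axis; with |QC| = 28.7, C = (2.257, 14.80). Then |EC| = |C − E| = 14.97.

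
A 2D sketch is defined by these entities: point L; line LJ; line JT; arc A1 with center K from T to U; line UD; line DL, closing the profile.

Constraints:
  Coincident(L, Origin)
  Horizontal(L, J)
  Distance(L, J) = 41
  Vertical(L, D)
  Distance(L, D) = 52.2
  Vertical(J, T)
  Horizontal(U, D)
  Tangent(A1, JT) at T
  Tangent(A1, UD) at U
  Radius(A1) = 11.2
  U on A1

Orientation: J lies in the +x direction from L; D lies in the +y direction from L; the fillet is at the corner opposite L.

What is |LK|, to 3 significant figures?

50.7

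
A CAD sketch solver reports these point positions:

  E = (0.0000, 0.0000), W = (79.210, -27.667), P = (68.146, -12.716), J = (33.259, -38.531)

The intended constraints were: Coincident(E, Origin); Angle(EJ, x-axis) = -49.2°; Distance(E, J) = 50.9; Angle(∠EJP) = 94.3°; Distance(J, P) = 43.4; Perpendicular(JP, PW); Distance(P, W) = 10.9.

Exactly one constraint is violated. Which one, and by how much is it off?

Distance(P, W) = 10.9 — off by 7.70.

E = (0.00, 0.00) ✓; EJ at -49.20° ✓; |EJ| = 50.90 ✓; ∠EJP = 94.30° ✓; |JP| = 43.40 ✓; ∠(JP, PW) = 90.00° ✓; |PW| = 18.60 ✗.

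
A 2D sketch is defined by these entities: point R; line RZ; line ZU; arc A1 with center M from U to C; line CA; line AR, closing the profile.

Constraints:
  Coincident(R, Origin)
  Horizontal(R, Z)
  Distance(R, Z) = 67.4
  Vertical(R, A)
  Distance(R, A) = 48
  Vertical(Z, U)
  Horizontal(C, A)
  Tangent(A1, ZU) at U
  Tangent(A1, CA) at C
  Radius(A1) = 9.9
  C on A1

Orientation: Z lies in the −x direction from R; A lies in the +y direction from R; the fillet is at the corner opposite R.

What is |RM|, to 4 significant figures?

68.98

R is at the origin; RZ is horizontal with |RZ| = 67.4 and Z on the −x side, so Z = (-67.40, 0.000). RA is vertical with |RA| = 48.0 and A on the +y side, so A = (0.000, 48.00). The virtual corner opposite R is at (-67.40, 48.00). Tangency of A1 to ZU means the radius MU is perpendicular to ZU and tangency of A1 to CA means the radius MC is perpendicular to CA, with radius 9.9, so the center M sits 9.9 in from both sides at M = (-57.50, 38.10). Then |RM| = |M − R| = 68.98.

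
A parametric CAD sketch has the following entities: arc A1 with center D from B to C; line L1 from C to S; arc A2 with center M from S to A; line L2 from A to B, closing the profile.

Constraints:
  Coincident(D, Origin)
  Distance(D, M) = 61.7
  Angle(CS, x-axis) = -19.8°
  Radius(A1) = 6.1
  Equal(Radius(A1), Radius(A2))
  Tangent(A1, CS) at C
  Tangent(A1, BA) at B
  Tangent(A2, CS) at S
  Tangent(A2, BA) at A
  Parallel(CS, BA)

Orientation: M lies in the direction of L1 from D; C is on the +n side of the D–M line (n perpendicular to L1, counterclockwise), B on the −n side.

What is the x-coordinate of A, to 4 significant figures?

55.99

The slot axis is L1's direction at -19.8°, so u = (cos -19.8°, sin -19.8°) = (0.9409, -0.3387) and n = (−sin -19.8°, cos -19.8°) = (0.3387, 0.9409). D is at the origin and M lies 61.7 along u from D, so M = 61.7·u = (58.05, -20.90). Tangency of A1 to both parallel lines with radius 6.1 puts C and B at D ± 6.1·n: C = (2.066, 5.739), B = (-2.066, -5.739). Equal radii place S and A the same way about M: S = M + 6.1·n = (60.12, -15.16), A = M − 6.1·n = (55.99, -26.64). So A.x = 55.99.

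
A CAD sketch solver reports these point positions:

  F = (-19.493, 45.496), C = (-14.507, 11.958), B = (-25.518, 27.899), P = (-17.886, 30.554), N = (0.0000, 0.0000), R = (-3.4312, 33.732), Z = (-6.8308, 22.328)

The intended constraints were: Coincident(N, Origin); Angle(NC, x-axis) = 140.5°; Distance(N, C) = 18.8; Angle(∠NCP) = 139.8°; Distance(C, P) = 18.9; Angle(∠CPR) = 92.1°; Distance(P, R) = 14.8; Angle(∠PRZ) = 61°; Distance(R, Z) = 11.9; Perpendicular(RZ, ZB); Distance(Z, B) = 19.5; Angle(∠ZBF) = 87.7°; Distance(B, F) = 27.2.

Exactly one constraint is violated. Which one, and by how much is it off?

Distance(B, F) = 27.2 — off by 8.60.

N = (0.00, 0.00) ✓; NC at 140.5° ✓; |NC| = 18.80 ✓; ∠NCP = 139.8° ✓; |CP| = 18.90 ✓; ∠CPR = 92.10° ✓; |PR| = 14.80 ✓; ∠PRZ = 61.00° ✓; |RZ| = 11.90 ✓; ∠(RZ, ZB) = 90.00° ✓; |ZB| = 19.50 ✓; ∠ZBF = 87.70° ✓; |BF| = 18.60 ✗.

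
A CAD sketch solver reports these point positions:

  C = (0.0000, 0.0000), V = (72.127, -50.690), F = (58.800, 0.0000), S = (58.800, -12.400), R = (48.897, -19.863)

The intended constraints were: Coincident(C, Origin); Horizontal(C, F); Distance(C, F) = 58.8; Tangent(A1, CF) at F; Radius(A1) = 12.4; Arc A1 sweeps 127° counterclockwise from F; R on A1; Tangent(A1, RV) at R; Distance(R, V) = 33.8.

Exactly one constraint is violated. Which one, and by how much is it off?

Distance(R, V) = 33.8 — off by 4.80.

C = (0.00, 0.00) ✓; C.y = 0.00, F.y = 0.00 ✓; |CF| = 58.80 ✓; ∠(SF, FC) = 90.00° ✓; |SF| = 12.40 ✓; bearing(S→R) − bearing(S→F) = 127.0° ✓; |SR| = 12.40 ✓; ∠(SR, RV) = 90.00° ✓; |RV| = 38.60 ✗.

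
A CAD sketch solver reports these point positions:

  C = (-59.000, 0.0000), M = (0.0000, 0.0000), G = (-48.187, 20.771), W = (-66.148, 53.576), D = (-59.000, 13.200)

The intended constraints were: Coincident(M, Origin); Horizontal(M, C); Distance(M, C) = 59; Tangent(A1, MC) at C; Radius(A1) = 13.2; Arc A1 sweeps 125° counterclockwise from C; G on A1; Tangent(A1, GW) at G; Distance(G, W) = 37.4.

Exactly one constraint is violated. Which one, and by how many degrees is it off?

Tangent(A1, GW) at G — off by 6.30°.

M = (0.00, 0.00) ✓; M.y = 0.00, C.y = 0.00 ✓; |MC| = 59.00 ✓; ∠(DC, CM) = 90.00° ✓; |DC| = 13.20 ✓; bearing(D→G) − bearing(D→C) = 125.0° ✓; |DG| = 13.20 ✓; ∠(DG, GW) = 96.30° ✗; |GW| = 37.40 ✓.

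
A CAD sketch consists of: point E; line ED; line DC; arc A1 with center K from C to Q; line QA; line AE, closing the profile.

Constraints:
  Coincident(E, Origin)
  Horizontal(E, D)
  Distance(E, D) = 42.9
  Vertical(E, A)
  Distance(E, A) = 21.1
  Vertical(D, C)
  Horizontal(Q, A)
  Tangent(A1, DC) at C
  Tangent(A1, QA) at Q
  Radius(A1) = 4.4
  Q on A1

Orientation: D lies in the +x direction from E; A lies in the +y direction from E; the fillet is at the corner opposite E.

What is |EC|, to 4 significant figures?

46.04

The virtual corner opposite E is at (42.90, 21.10). The tangent condition forces KC to be normal to DC and since A1 is tangent to QA there, KQ ⟂ QA, with radius 4.4, so the center K sits 4.4 in from both sides at K = (38.50, 16.70). That places the tangent points at C = (42.90, 16.70) on DC and Q = (38.50, 21.10) on QA. Then |EC| = |C − E| = 46.04.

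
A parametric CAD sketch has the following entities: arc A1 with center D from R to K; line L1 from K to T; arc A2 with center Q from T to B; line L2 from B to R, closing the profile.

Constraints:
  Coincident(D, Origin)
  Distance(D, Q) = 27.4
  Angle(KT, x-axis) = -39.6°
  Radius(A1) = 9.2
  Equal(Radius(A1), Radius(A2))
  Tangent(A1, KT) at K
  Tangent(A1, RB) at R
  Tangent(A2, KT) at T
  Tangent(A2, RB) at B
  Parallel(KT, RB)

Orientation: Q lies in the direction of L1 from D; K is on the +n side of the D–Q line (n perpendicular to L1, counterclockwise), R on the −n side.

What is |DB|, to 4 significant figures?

28.90

The slot axis is L1's direction at -39.6°, so u = (cos -39.6°, sin -39.6°) = (0.7705, -0.6374) and n = (−sin -39.6°, cos -39.6°) = (0.6374, 0.7705). D is at the origin and Q lies 27.4 along u from D, so Q = 27.4·u = (21.11, -17.47). Tangency of A1 to both parallel lines with radius 9.2 puts K and R at D ± 9.2·n: K = (5.864, 7.089), R = (-5.864, -7.089). Equal radii place T and B the same way about Q: T = Q + 9.2·n = (26.98, -10.38), B = Q − 9.2·n = (15.25, -24.55). Then |DB| = |B − D| = 28.90.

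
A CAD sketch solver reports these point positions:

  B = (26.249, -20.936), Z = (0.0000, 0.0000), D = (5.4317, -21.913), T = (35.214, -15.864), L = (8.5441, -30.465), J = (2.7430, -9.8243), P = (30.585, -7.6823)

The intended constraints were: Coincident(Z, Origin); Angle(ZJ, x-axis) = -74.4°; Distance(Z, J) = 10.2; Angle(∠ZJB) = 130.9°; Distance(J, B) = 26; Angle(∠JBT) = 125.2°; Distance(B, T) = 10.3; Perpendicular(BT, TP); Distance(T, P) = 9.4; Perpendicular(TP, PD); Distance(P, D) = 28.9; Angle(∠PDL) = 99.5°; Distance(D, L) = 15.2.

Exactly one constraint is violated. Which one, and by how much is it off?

Distance(D, L) = 15.2 — off by 6.10.

Z = (0.00, 0.00) ✓; ZJ at -74.40° ✓; |ZJ| = 10.20 ✓; ∠ZJB = 130.9° ✓; |JB| = 26.00 ✓; ∠JBT = 125.2° ✓; |BT| = 10.30 ✓; ∠(BT, TP) = 90.00° ✓; |TP| = 9.400 ✓; ∠(TP, PD) = 90.00° ✓; |PD| = 28.90 ✓; ∠PDL = 99.50° ✓; |DL| = 9.101 ✗.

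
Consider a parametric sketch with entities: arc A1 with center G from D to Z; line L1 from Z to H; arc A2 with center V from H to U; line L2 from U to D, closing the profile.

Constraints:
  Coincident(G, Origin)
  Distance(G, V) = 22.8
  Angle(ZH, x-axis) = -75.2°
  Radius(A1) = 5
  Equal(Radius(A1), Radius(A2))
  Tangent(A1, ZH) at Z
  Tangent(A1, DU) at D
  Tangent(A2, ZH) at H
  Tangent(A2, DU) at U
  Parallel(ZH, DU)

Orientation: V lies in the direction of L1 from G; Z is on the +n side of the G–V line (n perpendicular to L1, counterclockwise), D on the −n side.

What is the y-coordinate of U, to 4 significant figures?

-23.32

Tangency of A1 to both parallel lines with radius 5.0 puts Z and D at G ± 5.0·n: Z = (4.834, 1.277), D = (-4.834, -1.277). Equal radii place H and U the same way about V: H = V + 5.0·n = (10.66, -20.77), U = V − 5.0·n = (0.9900, -23.32). So U.y = -23.32.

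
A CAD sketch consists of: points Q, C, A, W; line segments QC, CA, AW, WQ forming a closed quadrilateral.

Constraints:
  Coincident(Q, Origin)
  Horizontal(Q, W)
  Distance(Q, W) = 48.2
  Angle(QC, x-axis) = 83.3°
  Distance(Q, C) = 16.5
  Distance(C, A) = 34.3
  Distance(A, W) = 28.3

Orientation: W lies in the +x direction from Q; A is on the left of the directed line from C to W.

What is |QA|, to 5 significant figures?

43.146

Checks: QC at 83.30° ✓; |CA| = 34.30 ✓; |AW| = 28.30 ✓.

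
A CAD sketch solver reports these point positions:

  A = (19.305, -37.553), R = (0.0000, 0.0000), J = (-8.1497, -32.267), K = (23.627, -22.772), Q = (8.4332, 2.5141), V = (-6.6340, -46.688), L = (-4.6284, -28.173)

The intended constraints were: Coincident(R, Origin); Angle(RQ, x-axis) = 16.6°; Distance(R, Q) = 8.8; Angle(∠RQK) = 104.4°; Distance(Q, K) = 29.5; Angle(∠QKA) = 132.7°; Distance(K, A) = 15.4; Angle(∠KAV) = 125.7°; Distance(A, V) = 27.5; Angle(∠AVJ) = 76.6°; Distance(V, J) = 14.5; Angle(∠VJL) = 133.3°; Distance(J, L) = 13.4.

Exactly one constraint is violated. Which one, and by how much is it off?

Distance(J, L) = 13.4 — off by 8.00.

R = (0.00, 0.00) ✓; RQ at 16.60° ✓; |RQ| = 8.800 ✓; ∠RQK = 104.4° ✓; |QK| = 29.50 ✓; ∠QKA = 132.7° ✓; |KA| = 15.40 ✓; ∠KAV = 125.7° ✓; |AV| = 27.50 ✓; ∠AVJ = 76.60° ✓; |VJ| = 14.50 ✓; ∠VJL = 133.3° ✓; |JL| = 5.400 ✗.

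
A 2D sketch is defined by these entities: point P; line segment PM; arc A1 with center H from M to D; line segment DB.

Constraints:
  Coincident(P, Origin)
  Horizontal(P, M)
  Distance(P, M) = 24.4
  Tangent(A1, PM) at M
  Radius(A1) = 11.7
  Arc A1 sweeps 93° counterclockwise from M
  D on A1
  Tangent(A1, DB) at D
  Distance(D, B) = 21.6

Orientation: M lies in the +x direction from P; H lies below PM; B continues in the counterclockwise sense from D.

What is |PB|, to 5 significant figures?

36.603

On A1, M sits at bearing 90° from H; a 93° counterclockwise sweep puts D at bearing 183°, so D = H + 11.7·(cos 183°, sin 183°) = (12.716, -12.312). Since A1 is tangent to DB there, HD ⟂ DB, so DB runs along (−sin 183°, cos 183°); with |DB| = 21.6, B = (13.846, -33.883). Then |PB| = |B − P| = 36.603.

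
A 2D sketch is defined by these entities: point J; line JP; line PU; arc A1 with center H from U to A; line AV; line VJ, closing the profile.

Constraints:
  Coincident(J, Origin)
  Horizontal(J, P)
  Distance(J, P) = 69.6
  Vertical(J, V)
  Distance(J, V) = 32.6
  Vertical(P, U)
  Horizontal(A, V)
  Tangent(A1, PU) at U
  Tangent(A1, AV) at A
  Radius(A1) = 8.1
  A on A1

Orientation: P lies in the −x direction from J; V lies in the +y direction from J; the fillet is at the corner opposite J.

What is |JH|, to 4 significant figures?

66.20

J is at the origin; JP is horizontal with |JP| = 69.6 and P on the −x side, so P = (-69.60, 0.000). J and V share the same x with |JV| = 32.6 and V on the +y side, so V = (0.000, 32.60). The virtual corner opposite J is at (-69.60, 32.60). Since A1 is tangent to PU there, HU ⟂ PU and A1 meets AV tangentially, so HA is at right angles to AV, with radius 8.1, so the center H sits 8.1 in from both sides at H = (-61.50, 24.50). Then |JH| = |H − J| = 66.20.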